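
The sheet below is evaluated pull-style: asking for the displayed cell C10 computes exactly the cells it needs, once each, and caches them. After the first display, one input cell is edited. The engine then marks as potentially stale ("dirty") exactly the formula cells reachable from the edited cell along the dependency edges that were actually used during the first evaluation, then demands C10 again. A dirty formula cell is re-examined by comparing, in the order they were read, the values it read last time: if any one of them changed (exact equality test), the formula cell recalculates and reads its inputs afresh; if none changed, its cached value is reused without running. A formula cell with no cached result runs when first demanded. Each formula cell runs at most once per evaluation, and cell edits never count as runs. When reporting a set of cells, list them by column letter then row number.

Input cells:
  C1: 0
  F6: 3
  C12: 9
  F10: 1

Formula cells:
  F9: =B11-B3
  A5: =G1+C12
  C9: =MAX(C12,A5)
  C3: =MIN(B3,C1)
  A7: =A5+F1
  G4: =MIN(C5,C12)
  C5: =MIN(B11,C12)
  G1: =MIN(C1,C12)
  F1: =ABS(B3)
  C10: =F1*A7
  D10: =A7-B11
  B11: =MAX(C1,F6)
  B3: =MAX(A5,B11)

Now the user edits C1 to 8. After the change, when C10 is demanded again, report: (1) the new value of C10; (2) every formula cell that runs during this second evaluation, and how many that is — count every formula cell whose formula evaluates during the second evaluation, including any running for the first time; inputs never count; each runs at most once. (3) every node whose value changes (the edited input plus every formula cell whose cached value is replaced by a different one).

Demanding C10 again yields 578.
7 formula cells run: A5, A7, B3, B11, C10, F1, G1.
The nodes whose values change: A5, A7, B3, B11, C1, C10, F1, G1.

First demand of the output computes:
  B11 = MAX(0, 3) = 3
  G1 = MIN(0, 9) = 0
  A5 = 0 + 9 = 9
  B3 = MAX(9, 3) = 9
  F1 = ABS(9) = 9
  A7 = 9 + 9 = 18
  C10 = 9 * 18 = 162

After the edit, cleaning proceeds:
  B11: a read changed (C1 0->8) — executes, giving 8.
  G1: a read changed (C1 0->8) — executes, giving 8.
  A5: a read changed (G1 0->8) — executes, giving 17.
  B3: a read changed (A5 9->17; B11 3->8) — executes, giving 17.
  F1: a read changed (B3 9->17) — executes, giving 17.
  A7: a read changed (A5 9->17; F1 9->17) — executes, giving 34.
  C10: a read changed (F1 9->17; A7 18->34) — executes, giving 578.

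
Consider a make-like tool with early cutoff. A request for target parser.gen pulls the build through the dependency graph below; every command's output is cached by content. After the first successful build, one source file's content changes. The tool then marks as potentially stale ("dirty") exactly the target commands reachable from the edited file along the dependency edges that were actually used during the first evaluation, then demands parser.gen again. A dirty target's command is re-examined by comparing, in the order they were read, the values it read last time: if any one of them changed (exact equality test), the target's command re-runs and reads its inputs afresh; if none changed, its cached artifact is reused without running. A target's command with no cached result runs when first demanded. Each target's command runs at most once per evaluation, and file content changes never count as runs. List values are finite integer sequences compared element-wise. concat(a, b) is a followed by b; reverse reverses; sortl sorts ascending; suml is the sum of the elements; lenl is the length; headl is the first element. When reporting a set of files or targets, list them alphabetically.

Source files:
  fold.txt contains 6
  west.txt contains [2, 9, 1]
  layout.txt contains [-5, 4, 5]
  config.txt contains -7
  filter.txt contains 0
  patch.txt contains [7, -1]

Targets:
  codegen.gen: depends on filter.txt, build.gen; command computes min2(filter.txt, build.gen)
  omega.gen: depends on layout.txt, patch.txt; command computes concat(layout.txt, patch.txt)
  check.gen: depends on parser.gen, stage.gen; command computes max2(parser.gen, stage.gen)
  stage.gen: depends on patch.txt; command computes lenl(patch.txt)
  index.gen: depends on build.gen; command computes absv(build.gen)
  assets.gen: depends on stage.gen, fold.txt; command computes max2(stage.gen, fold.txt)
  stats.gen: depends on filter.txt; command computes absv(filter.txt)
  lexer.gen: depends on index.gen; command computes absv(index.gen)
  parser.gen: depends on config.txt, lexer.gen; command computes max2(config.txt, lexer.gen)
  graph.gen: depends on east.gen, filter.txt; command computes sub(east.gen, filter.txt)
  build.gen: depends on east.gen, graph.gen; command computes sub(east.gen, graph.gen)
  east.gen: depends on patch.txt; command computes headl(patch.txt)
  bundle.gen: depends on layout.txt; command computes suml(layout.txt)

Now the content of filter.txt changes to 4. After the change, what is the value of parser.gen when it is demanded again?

Demanding parser.gen again yields 4.

First demand of the output computes:
  east.gen = headl([7, -1]) = 7
  graph.gen = sub(7, 0) = 7
  build.gen = sub(7, 7) = 0
  index.gen = absv(0) = 0
  lexer.gen = absv(0) = 0
  parser.gen = max2(-7, 0) = 0

After the edit, cleaning proceeds:
  graph.gen: a read changed (filter.txt 0->4) — executes, giving 3.
  build.gen: a read changed (graph.gen 7->3) — executes, giving 4.
  index.gen: a read changed (build.gen 0->4) — executes, giving 4.
  lexer.gen: a read changed (index.gen 0->4) — executes, giving 4.
  parser.gen: a read changed (lexer.gen 0->4) — executes, giving 4.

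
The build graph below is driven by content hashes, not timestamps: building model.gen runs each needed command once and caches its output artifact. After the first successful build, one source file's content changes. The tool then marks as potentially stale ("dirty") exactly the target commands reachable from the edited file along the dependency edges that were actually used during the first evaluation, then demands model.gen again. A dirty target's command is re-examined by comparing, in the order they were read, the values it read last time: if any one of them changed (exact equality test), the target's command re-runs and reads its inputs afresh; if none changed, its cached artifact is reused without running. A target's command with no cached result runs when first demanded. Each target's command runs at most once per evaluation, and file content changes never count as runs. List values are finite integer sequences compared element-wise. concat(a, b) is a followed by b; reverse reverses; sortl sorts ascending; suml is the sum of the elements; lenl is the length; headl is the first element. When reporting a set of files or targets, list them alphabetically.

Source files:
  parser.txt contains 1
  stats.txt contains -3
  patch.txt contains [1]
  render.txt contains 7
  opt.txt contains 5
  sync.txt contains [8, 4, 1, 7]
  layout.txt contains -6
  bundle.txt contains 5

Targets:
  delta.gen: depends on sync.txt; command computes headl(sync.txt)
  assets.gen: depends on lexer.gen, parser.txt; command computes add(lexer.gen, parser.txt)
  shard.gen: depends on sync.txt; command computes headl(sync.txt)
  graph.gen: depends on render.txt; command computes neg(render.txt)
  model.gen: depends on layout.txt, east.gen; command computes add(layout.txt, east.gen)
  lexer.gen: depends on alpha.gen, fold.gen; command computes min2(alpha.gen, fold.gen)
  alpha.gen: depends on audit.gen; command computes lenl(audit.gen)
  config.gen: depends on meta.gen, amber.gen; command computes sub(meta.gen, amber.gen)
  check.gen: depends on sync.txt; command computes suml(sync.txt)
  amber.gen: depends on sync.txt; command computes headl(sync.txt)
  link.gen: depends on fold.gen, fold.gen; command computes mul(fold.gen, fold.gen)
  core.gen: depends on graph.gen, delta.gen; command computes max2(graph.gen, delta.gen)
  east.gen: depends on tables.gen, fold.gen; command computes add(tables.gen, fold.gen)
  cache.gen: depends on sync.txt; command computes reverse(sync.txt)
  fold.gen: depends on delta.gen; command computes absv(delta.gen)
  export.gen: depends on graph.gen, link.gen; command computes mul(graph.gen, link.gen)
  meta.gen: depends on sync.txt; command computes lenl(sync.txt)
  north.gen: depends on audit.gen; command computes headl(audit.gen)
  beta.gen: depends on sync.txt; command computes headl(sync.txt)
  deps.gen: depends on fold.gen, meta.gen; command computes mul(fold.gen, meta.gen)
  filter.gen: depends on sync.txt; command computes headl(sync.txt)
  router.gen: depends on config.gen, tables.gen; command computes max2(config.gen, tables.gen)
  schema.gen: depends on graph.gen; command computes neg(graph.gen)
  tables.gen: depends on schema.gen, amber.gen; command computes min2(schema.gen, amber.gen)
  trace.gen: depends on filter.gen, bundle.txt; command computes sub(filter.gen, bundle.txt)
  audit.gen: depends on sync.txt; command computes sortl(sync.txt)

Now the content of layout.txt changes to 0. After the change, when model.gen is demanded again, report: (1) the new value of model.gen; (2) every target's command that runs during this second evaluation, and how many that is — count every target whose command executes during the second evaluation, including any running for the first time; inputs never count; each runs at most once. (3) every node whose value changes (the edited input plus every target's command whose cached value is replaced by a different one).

model.gen now evaluates to 15.
Run set: model.gen (1 run).
Changed values: layout.txt, model.gen.

Initial pass — values computed on the first demand:
  amber.gen = headl([8, 4, 1, 7]) = 8
  delta.gen = headl([8, 4, 1, 7]) = 8
  fold.gen = absv(8) = 8
  graph.gen = neg(7) = -7
  schema.gen = neg(-7) = 7
  tables.gen = min2(7, 8) = 7
  east.gen = add(7, 8) = 15
  model.gen = add(-6, 15) = 9

Second demand — change propagation:
  model.gen: re-runs because layout.txt -6->0; new result 15.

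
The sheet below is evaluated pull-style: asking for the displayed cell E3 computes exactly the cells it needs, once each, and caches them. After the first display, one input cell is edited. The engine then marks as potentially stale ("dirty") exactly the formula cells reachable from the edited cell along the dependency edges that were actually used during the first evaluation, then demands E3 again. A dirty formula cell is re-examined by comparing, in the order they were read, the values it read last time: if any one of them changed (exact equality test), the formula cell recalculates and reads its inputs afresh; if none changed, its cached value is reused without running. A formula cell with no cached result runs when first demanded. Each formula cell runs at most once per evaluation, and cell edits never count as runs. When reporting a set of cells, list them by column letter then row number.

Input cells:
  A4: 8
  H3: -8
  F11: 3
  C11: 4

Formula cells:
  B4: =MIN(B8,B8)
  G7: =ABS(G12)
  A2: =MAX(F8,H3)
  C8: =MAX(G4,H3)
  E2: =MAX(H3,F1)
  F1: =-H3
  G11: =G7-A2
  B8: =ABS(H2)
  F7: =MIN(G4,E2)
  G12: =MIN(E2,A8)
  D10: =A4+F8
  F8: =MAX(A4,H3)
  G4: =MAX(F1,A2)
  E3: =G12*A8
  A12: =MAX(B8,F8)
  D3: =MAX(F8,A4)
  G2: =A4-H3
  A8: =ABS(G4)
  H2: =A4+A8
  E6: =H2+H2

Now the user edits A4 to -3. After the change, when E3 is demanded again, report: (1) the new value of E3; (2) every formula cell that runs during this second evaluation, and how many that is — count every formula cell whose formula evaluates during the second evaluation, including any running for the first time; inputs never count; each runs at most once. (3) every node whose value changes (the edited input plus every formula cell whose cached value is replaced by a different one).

First demand of the output computes:
  F1 = -(-8) = 8
  E2 = MAX(-8, 8) = 8
  F8 = MAX(8, -8) = 8
  A2 = MAX(8, -8) = 8
  G4 = MAX(8, 8) = 8
  A8 = ABS(8) = 8
  G12 = MIN(8, 8) = 8
  E3 = 8 * 8 = 64

After the edit, cleaning proceeds:
  F8: a read changed (A4 8->-3) — executes, giving -3.
  A2: a read changed (F8 8->-3) — executes, giving -3.
  G4: a read changed (A2 8->-3) — executes, giving 8 — identical to its old value.
  A8: dirty, but its reads are unchanged (G4 unchanged); cached 8 stands.
  G12: dirty, but its reads are unchanged (E2 unchanged, A8 unchanged); cached 8 stands.
  E3: dirty, but its reads are unchanged (G12 unchanged, A8 unchanged); cached 64 stands.

Note the absorption at G4: it re-runs yet its value is the same, leaving the output's value untouched.

Demanding E3 again yields 64.
3 formula cells run: A2, F8, G4.
The nodes whose values change: A2, A4, F8.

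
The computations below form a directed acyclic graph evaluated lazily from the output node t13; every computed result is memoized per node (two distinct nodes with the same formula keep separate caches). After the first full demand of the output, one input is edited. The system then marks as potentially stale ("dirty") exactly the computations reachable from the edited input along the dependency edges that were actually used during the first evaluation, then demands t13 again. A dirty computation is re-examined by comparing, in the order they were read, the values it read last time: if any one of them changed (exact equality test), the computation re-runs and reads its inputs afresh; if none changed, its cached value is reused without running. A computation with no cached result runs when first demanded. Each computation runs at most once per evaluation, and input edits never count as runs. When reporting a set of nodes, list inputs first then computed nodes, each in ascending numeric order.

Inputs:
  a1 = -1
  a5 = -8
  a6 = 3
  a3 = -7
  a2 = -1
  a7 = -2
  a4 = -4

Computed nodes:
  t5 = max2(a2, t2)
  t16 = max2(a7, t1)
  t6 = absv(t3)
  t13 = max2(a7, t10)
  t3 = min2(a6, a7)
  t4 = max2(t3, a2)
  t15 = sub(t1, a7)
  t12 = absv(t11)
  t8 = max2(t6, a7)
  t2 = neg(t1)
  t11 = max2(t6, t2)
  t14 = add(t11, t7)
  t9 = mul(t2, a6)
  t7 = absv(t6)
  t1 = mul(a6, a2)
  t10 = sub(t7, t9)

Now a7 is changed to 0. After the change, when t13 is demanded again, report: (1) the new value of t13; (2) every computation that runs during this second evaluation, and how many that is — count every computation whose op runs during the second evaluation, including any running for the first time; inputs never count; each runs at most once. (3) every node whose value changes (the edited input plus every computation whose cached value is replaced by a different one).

Demanding t13 again yields 0.
5 computations run: t3, t6, t7, t10, t13.
The nodes whose values change: a7, t3, t6, t7, t10, t13.

First demand of the output computes:
  t1 = mul(3, -1) = -3
  t2 = neg(-3) = 3
  t3 = min2(3, -2) = -2
  t6 = absv(-2) = 2
  t7 = absv(2) = 2
  t9 = mul(3, 3) = 9
  t10 = sub(2, 9) = -7
  t13 = max2(-2, -7) = -2

After the edit, cleaning proceeds:
  t3: a read changed (a7 -2->0) — executes, giving 0.
  t6: a read changed (t3 -2->0) — executes, giving 0.
  t7: a read changed (t6 2->0) — executes, giving 0.
  t10: a read changed (t7 2->0) — executes, giving -9.
  t13: a read changed (a7 -2->0; t10 -7->-9) — executes, giving 0.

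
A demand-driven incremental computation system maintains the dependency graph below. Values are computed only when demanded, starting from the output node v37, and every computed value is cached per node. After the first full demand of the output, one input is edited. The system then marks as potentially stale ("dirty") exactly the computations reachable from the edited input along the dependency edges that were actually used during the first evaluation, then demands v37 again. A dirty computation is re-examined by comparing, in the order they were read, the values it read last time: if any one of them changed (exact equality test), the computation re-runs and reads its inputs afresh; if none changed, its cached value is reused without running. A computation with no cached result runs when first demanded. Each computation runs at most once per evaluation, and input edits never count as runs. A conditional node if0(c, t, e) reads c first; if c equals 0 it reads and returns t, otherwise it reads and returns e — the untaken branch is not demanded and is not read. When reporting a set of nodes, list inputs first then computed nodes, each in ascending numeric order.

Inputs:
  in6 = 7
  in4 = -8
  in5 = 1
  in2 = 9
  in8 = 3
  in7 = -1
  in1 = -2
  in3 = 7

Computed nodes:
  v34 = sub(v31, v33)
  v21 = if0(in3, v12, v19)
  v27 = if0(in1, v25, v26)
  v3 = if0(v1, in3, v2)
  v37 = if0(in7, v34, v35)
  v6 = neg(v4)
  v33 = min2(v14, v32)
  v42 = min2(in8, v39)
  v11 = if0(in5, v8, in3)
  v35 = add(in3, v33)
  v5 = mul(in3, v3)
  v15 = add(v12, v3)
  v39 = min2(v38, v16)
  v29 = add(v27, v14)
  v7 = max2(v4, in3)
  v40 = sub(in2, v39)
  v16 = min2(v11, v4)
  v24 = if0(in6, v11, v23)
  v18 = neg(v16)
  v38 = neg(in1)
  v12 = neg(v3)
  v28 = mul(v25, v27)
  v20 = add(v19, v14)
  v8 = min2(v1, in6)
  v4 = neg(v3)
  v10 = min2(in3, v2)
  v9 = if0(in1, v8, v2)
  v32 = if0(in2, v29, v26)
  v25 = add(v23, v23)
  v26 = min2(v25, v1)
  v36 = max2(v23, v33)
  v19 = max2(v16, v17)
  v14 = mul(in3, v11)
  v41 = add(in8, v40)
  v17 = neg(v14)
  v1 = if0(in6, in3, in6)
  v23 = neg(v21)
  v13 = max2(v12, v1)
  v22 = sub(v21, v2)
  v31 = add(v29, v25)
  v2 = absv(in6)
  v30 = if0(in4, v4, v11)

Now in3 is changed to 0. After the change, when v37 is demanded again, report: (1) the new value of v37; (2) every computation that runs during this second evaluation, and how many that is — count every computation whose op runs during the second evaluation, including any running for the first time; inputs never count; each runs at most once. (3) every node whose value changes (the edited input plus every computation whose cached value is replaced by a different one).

New value of v37: 0.
Computations that run: v11, v12, v14, v21, v33, v35, v37 — 7 in total.
Values that change: in3, v11, v14, v33, v35, v37.
Key observation: a condition flipped, so demand moved to the other branch — v16, v17, v19 are never re-examined.

First evaluation (everything demanded from the output):
  v1 = if0(in6=7 -> else branch in6) = 7
  v2 = absv(7) = 7
  v3 = if0(v1=7 -> else branch v2) = 7
  v4 = neg(7) = -7
  v11 = if0(in5=1 -> else branch in3) = 7
  v14 = mul(7, 7) = 49
  v16 = min2(7, -7) = -7
  v17 = neg(49) = -49
  v19 = max2(-7, -49) = -7
  v21 = if0(in3=7 -> else branch v19) = -7
  v23 = neg(-7) = 7
  v25 = add(7, 7) = 14
  v26 = min2(14, 7) = 7
  v32 = if0(in2=9 -> else branch v26) = 7
  v33 = min2(49, 7) = 7
  v35 = add(7, 7) = 14
  v37 = if0(in7=-1 -> else branch v35) = 14

Propagation after the edit:
  v11: runs — in3 7->0; result 0.
  v12: demanded for the first time — runs, produces -7.
  v14: runs — in3 7->0; v11 7->0; result 0.
  v16: marked dirty but never re-examined — demand shifted away from it.
  v17: marked dirty but never re-examined — demand shifted away from it.
  v19: marked dirty but never re-examined — demand shifted away from it.
  v21: runs — in3 7->0; result -7 (same value as before).
  v23: checked — values it read are unchanged (v21 unchanged); reused cached 7 without running.
  v25: checked — values it read are unchanged (v23 unchanged, v23 unchanged); reused cached 14 without running.
  v26: checked — values it read are unchanged (v25 unchanged, v1 unchanged); reused cached 7 without running.
  v32: checked — values it read are unchanged (in2 unchanged, v26 unchanged); reused cached 7 without running.
  v33: runs — v14 49->0; result 0.
  v35: runs — in3 7->0; v33 7->0; result 0.
  v37: runs — v35 14->0; result 0.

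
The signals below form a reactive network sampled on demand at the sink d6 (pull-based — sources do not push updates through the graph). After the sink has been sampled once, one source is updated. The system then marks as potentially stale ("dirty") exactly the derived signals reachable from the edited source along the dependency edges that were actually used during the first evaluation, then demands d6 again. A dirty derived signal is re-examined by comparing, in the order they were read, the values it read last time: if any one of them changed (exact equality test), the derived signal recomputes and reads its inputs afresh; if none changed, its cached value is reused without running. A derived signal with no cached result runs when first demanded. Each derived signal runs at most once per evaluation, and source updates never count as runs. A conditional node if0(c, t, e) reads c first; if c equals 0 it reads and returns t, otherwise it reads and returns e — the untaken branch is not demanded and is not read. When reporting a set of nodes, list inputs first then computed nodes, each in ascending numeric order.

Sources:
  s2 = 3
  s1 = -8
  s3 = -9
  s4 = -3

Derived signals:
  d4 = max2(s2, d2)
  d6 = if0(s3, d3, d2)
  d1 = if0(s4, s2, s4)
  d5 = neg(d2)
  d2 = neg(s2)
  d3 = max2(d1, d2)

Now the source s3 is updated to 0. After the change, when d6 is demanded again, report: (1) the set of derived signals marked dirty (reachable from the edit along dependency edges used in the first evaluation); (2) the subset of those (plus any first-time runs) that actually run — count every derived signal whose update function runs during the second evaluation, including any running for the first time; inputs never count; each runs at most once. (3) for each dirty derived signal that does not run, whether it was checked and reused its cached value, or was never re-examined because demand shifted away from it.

Dirty set: d6.
Run set: d1, d3, d6 (3 run).
All dirty derived signals ended up running.
The important point: the flipped condition pulls in fresh nodes; d1, d3 run for the first time.

Initial pass — values computed on the first demand:
  d2 = neg(3) = -3
  d6 = if0(s3=-9 -> else branch d2) = -3

Second demand — change propagation:
  d1: newly demanded (no cache) — executes and yields -3.
  d3: newly demanded (no cache) — executes and yields -3.
  d6: re-runs because s3 -9->0; new result -3 (unchanged).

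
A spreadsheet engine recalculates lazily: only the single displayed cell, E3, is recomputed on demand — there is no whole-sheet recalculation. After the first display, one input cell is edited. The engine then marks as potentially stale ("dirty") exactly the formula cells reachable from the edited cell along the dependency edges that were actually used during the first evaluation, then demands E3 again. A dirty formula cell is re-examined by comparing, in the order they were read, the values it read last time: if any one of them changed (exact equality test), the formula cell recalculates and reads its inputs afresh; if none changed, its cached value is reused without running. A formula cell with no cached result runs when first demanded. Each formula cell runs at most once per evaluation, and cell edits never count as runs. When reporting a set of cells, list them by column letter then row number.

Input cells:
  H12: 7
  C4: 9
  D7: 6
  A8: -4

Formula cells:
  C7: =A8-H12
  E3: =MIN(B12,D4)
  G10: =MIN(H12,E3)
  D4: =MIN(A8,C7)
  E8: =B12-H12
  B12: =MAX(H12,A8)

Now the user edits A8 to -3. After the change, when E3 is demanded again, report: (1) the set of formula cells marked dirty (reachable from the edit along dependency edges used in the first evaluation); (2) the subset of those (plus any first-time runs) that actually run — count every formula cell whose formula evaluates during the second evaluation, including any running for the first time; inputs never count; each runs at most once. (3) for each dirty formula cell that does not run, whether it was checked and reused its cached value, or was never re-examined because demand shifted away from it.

First evaluation (everything demanded from the output):
  B12 = MAX(7, -4) = 7
  C7 = -4 - 7 = -11
  D4 = MIN(-4, -11) = -11
  E3 = MIN(7, -11) = -11

Propagation after the edit:
  B12: runs — A8 -4->-3; result 7 (same value as before).
  C7: runs — A8 -4->-3; result -10.
  D4: runs — A8 -4->-3; C7 -11->-10; result -10.
  E3: runs — D4 -11->-10; result -10.

Marked dirty: B12, C7, D4, E3.
Formula cells that run: B12, C7, D4, E3 — 4 in total.
Every dirty formula cell ran.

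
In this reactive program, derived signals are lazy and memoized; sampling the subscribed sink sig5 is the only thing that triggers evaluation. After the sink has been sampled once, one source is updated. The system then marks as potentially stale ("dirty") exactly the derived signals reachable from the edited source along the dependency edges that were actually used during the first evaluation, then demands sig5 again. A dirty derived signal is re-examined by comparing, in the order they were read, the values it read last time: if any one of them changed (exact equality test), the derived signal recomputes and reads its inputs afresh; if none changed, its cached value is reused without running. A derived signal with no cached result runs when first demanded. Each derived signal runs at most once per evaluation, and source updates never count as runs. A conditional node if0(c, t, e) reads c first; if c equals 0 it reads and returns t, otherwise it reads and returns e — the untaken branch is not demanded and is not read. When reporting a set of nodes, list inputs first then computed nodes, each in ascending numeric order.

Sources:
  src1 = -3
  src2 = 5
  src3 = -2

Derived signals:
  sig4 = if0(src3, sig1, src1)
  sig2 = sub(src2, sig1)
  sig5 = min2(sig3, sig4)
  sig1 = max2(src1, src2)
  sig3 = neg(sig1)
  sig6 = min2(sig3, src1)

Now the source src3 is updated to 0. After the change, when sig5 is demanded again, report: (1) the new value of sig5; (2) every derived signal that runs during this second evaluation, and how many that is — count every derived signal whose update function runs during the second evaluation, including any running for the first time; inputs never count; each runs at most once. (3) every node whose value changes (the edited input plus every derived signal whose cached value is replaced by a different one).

Demanding sig5 again yields -5.
2 derived signals run: sig4, sig5.
The nodes whose values change: src3, sig4.

First demand of the output computes:
  sig1 = max2(-3, 5) = 5
  sig3 = neg(5) = -5
  sig4 = if0(src3=-2 -> else branch src1) = -3
  sig5 = min2(-5, -3) = -5

After the edit, cleaning proceeds:
  sig4: a read changed (src3 -2->0) — executes, giving 5.
  sig5: a read changed (sig4 -3->5) — executes, giving -5 — identical to its old value.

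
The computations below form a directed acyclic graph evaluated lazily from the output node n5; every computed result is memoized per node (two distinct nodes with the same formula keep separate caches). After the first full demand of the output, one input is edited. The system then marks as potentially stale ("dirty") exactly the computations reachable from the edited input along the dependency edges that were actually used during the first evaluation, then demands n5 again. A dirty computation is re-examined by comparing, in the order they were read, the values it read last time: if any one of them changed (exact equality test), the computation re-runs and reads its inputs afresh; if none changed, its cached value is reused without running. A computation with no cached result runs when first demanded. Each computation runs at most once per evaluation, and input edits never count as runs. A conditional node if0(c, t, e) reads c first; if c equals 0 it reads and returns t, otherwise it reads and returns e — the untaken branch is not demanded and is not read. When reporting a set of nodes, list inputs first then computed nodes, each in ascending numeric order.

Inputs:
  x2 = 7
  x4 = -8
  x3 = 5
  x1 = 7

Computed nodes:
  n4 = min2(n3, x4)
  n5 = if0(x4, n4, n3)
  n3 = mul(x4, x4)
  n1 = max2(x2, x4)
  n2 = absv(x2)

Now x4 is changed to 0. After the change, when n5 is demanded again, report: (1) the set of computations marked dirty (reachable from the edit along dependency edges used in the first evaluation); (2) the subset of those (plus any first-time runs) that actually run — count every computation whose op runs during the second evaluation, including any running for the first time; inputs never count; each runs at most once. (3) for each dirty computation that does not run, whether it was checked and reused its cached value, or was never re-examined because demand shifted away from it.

First demand of the output computes:
  n3 = mul(-8, -8) = 64
  n5 = if0(x4=-8 -> else branch n3) = 64

After the edit, cleaning proceeds:
  n3: a read changed (x4 -8->0; x4 -8->0) — executes, giving 0.
  n4: had never run; runs now, result 0.
  n5: a read changed (x4 -8->0; n3 64->0) — executes, giving 0.

Note the branch switch — n4 had no cache and runs now for the first time.

The edit dirties: n3, n5.
3 computations run: n3, n4, n5.
No dirty computation escaped a run.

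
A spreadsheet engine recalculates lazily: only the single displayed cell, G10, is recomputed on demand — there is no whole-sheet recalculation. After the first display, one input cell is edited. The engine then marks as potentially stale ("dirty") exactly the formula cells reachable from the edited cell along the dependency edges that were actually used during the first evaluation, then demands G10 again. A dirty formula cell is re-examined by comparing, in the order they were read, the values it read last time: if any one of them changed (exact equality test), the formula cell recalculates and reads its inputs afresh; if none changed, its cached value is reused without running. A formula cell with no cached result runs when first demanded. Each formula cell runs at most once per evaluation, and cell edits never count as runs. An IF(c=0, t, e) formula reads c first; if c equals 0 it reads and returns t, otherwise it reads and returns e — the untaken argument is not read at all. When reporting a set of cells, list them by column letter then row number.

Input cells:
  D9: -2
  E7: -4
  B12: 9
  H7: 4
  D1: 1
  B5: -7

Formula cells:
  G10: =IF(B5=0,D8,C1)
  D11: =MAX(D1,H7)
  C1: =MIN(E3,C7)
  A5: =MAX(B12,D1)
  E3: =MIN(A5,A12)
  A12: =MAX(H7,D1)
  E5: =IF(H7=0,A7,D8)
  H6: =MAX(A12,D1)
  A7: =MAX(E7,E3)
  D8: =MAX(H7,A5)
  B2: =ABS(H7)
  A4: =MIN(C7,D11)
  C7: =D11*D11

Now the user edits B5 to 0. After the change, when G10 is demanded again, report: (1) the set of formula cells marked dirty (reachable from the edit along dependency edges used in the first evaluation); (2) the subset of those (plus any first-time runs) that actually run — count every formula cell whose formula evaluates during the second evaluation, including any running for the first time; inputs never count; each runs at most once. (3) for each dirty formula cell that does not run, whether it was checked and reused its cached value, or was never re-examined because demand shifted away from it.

First evaluation (everything demanded from the output):
  A5 = MAX(9, 1) = 9
  A12 = MAX(4, 1) = 4
  D11 = MAX(1, 4) = 4
  C7 = 4 * 4 = 16
  E3 = MIN(9, 4) = 4
  C1 = MIN(4, 16) = 4
  G10 = IF(B5=0: B5=-7 -> else branch C1) = 4

Propagation after the edit:
  D8: demanded for the first time — runs, produces 9.
  G10: runs — B5 -7->0; result 9.

Key observation: a condition flipped, so demand reaches new nodes — D8 runs for the first time.

Marked dirty: G10.
Formula cells that run: D8, G10 — 2 in total.
Every dirty formula cell ran.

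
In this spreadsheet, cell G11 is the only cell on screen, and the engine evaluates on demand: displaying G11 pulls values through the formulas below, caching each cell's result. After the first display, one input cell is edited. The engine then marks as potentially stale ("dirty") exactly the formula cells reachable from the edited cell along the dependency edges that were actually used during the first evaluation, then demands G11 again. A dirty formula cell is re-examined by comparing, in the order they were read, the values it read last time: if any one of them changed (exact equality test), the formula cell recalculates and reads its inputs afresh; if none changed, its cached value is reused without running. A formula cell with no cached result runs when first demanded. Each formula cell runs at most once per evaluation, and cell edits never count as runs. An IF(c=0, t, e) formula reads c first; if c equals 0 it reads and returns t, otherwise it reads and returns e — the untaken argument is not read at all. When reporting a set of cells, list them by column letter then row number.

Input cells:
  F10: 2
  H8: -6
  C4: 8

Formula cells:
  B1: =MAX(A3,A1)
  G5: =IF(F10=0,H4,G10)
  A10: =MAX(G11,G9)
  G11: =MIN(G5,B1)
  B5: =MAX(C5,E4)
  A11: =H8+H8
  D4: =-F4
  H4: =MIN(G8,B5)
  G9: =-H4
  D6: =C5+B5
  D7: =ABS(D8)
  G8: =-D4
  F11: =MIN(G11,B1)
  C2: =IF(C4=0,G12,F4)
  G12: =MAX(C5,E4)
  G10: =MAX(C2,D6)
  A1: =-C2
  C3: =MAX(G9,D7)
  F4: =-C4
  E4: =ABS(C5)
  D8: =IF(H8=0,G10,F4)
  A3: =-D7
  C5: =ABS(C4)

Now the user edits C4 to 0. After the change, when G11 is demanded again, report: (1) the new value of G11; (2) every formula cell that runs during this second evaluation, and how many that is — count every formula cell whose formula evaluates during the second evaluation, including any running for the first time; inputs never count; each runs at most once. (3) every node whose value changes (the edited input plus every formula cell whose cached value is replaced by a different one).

G11 now evaluates to 0.
Run set: A1, A3, B1, B5, C2, C5, D6, D7, D8, E4, F4, G5, G10, G11, G12 (15 run).
Changed values: A1, A3, B1, B5, C2, C4, C5, D6, D7, D8, E4, F4, G5, G10, G11.
The important point: the flipped condition pulls in fresh nodes; G12 runs for the first time.

Initial pass — values computed on the first demand:
  C5 = ABS(8) = 8
  E4 = ABS(8) = 8
  B5 = MAX(8, 8) = 8
  D6 = 8 + 8 = 16
  F4 = -(8) = -8
  C2 = IF(C4=0: C4=8 -> else branch F4) = -8
  A1 = -(-8) = 8
  G10 = MAX(-8, 16) = 16
  D8 = IF(H8=0: H8=-6 -> else branch F4) = -8
  D7 = ABS(-8) = 8
  A3 = -(8) = -8
  B1 = MAX(-8, 8) = 8
  G5 = IF(F10=0: F10=2 -> else branch G10) = 16
  G11 = MIN(16, 8) = 8

Second demand — change propagation:
  C5: re-runs because C4 8->0; new result 0.
  E4: re-runs because C5 8->0; new result 0.
  B5: re-runs because C5 8->0; E4 8->0; new result 0.
  D6: re-runs because C5 8->0; B5 8->0; new result 0.
  F4: re-runs because C4 8->0; new result 0.
  G12: newly demanded (no cache) — executes and yields 0.
  C2: re-runs because C4 8->0; F4 -8->0; new result 0.
  A1: re-runs because C2 -8->0; new result 0.
  G10: re-runs because C2 -8->0; D6 16->0; new result 0.
  D8: re-runs because F4 -8->0; new result 0.
  D7: re-runs because D8 -8->0; new result 0.
  A3: re-runs because D7 8->0; new result 0.
  B1: re-runs because A3 -8->0; A1 8->0; new result 0.
  G5: re-runs because G10 16->0; new result 0.
  G11: re-runs because G5 16->0; B1 8->0; new result 0.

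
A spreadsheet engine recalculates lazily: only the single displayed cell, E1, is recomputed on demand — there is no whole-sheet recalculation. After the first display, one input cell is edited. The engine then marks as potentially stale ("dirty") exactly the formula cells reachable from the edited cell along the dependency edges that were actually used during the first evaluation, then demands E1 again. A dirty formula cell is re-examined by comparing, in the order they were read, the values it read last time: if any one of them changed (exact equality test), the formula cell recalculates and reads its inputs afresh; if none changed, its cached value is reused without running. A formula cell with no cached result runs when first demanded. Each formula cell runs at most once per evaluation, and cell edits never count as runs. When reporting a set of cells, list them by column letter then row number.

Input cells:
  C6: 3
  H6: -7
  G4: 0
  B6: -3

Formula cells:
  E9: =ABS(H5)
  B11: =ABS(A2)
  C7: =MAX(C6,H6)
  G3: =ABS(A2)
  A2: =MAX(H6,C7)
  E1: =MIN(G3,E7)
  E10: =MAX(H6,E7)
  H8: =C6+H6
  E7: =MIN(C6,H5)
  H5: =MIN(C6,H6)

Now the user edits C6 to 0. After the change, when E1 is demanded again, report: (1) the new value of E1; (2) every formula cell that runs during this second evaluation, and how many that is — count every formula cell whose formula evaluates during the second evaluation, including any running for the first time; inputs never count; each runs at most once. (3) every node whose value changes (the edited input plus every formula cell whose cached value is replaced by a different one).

First evaluation (everything demanded from the output):
  C7 = MAX(3, -7) = 3
  A2 = MAX(-7, 3) = 3
  G3 = ABS(3) = 3
  H5 = MIN(3, -7) = -7
  E7 = MIN(3, -7) = -7
  E1 = MIN(3, -7) = -7

Propagation after the edit:
  C7: runs — C6 3->0; result 0.
  A2: runs — C7 3->0; result 0.
  G3: runs — A2 3->0; result 0.
  H5: runs — C6 3->0; result -7 (same value as before).
  E7: runs — C6 3->0; result -7 (same value as before).
  E1: runs — G3 3->0; result -7 (same value as before).

New value of E1: -7.
Formula cells that run: A2, C7, E1, E7, G3, H5 — 6 in total.
Values that change: A2, C6, C7, G3.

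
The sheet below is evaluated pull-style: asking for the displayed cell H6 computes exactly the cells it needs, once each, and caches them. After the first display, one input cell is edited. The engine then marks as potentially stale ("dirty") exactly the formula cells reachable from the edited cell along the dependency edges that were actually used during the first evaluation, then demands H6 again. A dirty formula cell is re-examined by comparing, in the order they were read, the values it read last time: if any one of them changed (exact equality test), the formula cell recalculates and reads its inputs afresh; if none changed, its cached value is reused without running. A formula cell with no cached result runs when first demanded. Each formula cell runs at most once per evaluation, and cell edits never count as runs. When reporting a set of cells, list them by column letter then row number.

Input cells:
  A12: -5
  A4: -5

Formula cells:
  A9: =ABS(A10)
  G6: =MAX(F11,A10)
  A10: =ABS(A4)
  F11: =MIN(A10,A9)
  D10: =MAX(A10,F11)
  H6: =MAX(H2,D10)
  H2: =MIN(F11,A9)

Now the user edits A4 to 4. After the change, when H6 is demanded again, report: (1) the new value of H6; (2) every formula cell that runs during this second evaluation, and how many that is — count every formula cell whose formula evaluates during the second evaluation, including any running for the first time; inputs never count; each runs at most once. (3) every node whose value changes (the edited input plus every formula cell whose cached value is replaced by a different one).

Demanding H6 again yields 4.
6 formula cells run: A9, A10, D10, F11, H2, H6.
The nodes whose values change: A4, A9, A10, D10, F11, H2, H6.

First demand of the output computes:
  A10 = ABS(-5) = 5
  A9 = ABS(5) = 5
  F11 = MIN(5, 5) = 5
  D10 = MAX(5, 5) = 5
  H2 = MIN(5, 5) = 5
  H6 = MAX(5, 5) = 5

After the edit, cleaning proceeds:
  A10: a read changed (A4 -5->4) — executes, giving 4.
  A9: a read changed (A10 5->4) — executes, giving 4.
  F11: a read changed (A10 5->4; A9 5->4) — executes, giving 4.
  D10: a read changed (A10 5->4; F11 5->4) — executes, giving 4.
  H2: a read changed (F11 5->4; A9 5->4) — executes, giving 4.
  H6: a read changed (H2 5->4; D10 5->4) — executes, giving 4.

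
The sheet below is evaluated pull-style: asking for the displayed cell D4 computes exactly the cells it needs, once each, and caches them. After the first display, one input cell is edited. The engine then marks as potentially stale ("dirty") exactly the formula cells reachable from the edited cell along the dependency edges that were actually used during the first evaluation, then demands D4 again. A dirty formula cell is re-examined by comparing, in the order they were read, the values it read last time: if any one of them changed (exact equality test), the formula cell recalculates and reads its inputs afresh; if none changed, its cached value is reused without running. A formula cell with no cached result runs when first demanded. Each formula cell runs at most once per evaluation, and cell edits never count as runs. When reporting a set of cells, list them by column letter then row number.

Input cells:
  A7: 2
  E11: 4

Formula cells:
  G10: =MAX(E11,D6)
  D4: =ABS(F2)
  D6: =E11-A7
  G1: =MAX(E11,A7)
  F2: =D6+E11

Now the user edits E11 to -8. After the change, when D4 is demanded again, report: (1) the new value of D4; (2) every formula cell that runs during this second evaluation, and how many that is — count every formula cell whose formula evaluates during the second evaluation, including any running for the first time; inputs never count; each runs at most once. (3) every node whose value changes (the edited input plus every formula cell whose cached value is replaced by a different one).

Demanding D4 again yields 18.
3 formula cells run: D4, D6, F2.
The nodes whose values change: D4, D6, E11, F2.

First demand of the output computes:
  D6 = 4 - 2 = 2
  F2 = 2 + 4 = 6
  D4 = ABS(6) = 6

After the edit, cleaning proceeds:
  D6: a read changed (E11 4->-8) — executes, giving -10.
  F2: a read changed (D6 2->-10; E11 4->-8) — executes, giving -18.
  D4: a read changed (F2 6->-18) — executes, giving 18.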